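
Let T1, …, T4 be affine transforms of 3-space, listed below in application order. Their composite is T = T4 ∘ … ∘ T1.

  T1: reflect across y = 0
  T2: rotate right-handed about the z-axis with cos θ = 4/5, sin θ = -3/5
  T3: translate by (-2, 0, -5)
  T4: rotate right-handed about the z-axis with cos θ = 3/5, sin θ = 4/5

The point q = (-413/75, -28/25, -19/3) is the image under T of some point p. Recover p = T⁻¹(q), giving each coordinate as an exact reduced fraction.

p = (-4, -5/3, -4/3)

T1 = [1 0 0 0; 0 -1 0 0; 0 0 1 0; 0 0 0 1]
T2·T1 = [4/5 -3/5 0 0; -3/5 -4/5 0 0; 0 0 1 0; 0 0 0 1]
T3·…·T1 = [4/5 -3/5 0 -2; -3/5 -4/5 0 0; 0 0 1 -5; 0 0 0 1]
T4·…·T1 = [24/25 7/25 0 -6/5; 7/25 -24/25 0 -8/5; 0 0 1 -5; 0 0 0 1]
det M = -1; M⁻¹ = [24/25 7/25 0 8/5; 7/25 -24/25 0 -6/5; 0 0 1 5; 0 0 0 1]
M⁻¹ · (-413/75, -28/25, -19/3)ᵀ = (-4, -5/3, -4/3)ᵀ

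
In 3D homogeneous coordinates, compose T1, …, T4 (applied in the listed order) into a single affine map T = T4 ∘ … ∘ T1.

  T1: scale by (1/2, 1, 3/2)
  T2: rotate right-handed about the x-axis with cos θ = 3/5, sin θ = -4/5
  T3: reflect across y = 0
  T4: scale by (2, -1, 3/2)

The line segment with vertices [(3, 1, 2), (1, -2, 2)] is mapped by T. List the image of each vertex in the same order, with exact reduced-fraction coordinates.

T1 scale by (1/2, 1, 3/2): (3, 1, 2) → (3/2, 1, 3); (1, -2, 2) → (1/2, -2, 3)
T2 rotate right-handed about the x-axis with cos θ = 3/5, sin θ = -4/5: (3/2, 1, 3) → (3/2, 3, 1); (1/2, -2, 3) → (1/2, 6/5, 17/5)
T3 reflect across y = 0: (3/2, 3, 1) → (3/2, -3, 1); (1/2, 6/5, 17/5) → (1/2, -6/5, 17/5)
T4 scale by (2, -1, 3/2): (3/2, -3, 1) → (3, 3, 3/2); (1/2, -6/5, 17/5) → (1, 6/5, 51/10)

image vertices: (3, 3, 3/2), (1, 6/5, 51/10)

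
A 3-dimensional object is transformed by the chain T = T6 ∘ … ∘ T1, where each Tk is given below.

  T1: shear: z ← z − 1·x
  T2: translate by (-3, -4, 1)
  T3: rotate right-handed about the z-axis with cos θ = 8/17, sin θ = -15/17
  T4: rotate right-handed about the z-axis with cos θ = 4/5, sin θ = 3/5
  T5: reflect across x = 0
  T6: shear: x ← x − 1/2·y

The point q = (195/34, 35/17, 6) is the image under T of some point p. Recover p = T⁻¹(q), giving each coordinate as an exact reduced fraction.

p = (-4, 3, 1)

T1 = [1 0 0 0; 0 1 0 0; -1 0 1 0; 0 0 0 1]
T2·T1 = [1 0 0 -3; 0 1 0 -4; -1 0 1 1; 0 0 0 1]
T3·…·T1 = [8/17 15/17 0 -84/17; -15/17 8/17 0 13/17; -1 0 1 1; 0 0 0 1]
T4·…·T1 = [77/85 36/85 0 -75/17; -36/85 77/85 0 -40/17; -1 0 1 1; 0 0 0 1]
T5·…·T1 = [-77/85 -36/85 0 75/17; -36/85 77/85 0 -40/17; -1 0 1 1; 0 0 0 1]
T6·…·T1 = [-59/85 -149/170 0 95/17; -36/85 77/85 0 -40/17; -1 0 1 1; 0 0 0 1]
det M = -1; M⁻¹ = [-77/85 -149/170 0 3; -36/85 59/85 0 4; -77/85 -149/170 1 2; 0 0 0 1]
M⁻¹ · (195/34, 35/17, 6)ᵀ = (-4, 3, 1)ᵀ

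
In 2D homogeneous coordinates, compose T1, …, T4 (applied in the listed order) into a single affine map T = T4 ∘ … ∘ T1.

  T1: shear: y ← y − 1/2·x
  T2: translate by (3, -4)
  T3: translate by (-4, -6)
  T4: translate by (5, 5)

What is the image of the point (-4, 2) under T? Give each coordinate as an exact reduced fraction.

T1 shear: y ← y − 1/2·x: (-4, 2) → (-4, 4)
T2 translate by (3, -4): (-4, 4) → (-1, 0)
T3 translate by (-4, -6): (-1, 0) → (-5, -6)
T4 translate by (5, 5): (-5, -6) → (0, -1)

T(p) = (0, -1)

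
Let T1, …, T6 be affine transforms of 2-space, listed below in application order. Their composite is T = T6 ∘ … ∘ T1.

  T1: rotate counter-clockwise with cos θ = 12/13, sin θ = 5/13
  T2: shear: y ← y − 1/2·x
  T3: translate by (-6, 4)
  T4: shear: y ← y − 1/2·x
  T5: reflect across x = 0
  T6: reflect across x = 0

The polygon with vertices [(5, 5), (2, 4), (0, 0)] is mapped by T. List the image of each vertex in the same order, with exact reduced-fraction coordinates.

T1 rotate counter-clockwise with cos θ = 12/13, sin θ = 5/13: (5, 5) → (35/13, 85/13); (2, 4) → (4/13, 58/13); (0, 0) → (0, 0)
T2 shear: y ← y − 1/2·x: (35/13, 85/13) → (35/13, 135/26); (4/13, 58/13) → (4/13, 56/13); (0, 0) → (0, 0)
T3 translate by (-6, 4): (35/13, 135/26) → (-43/13, 239/26); (4/13, 56/13) → (-74/13, 108/13); (0, 0) → (-6, 4)
T4 shear: y ← y − 1/2·x: (-43/13, 239/26) → (-43/13, 141/13); (-74/13, 108/13) → (-74/13, 145/13); (-6, 4) → (-6, 7)
T5 reflect across x = 0: (-43/13, 141/13) → (43/13, 141/13); (-74/13, 145/13) → (74/13, 145/13); (-6, 7) → (6, 7)
T6 reflect across x = 0: (43/13, 141/13) → (-43/13, 141/13); (74/13, 145/13) → (-74/13, 145/13); (6, 7) → (-6, 7)

image vertices: (-43/13, 141/13), (-74/13, 145/13), (-6, 7)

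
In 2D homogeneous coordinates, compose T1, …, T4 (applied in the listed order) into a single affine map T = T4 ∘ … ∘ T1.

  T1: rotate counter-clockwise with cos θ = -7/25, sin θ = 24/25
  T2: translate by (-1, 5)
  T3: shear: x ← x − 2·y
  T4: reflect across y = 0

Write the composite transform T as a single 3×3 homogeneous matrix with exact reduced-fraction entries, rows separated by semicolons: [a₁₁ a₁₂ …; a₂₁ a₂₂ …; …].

T1 = [-7/25 -24/25 0; 24/25 -7/25 0; 0 0 1]
T2·T1 = [-7/25 -24/25 -1; 24/25 -7/25 5; 0 0 1]
T3·…·T1 = [-11/5 -2/5 -11; 24/25 -7/25 5; 0 0 1]
T4·…·T1 = [-11/5 -2/5 -11; -24/25 7/25 -5; 0 0 1]

T = [-11/5 -2/5 -11; -24/25 7/25 -5; 0 0 1]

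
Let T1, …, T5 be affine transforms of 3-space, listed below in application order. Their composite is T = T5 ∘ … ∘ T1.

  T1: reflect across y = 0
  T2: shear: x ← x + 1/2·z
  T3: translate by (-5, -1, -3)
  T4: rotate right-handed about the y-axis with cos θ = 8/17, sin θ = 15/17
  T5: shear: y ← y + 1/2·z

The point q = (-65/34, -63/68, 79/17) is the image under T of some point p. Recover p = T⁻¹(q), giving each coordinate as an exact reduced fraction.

p = (-7/4, 9/4, 7/2)

T1 = [1 0 0 0; 0 -1 0 0; 0 0 1 0; 0 0 0 1]
T2·T1 = [1 0 1/2 0; 0 -1 0 0; 0 0 1 0; 0 0 0 1]
T3·…·T1 = [1 0 1/2 -5; 0 -1 0 -1; 0 0 1 -3; 0 0 0 1]
T4·…·T1 = [8/17 0 19/17 -5; 0 -1 0 -1; -15/17 0 1/34 3; 0 0 0 1]
T5·…·T1 = [8/17 0 19/17 -5; -15/34 -1 1/68 1/2; -15/17 0 1/34 3; 0 0 0 1]
det M = -1; M⁻¹ = [1/34 0 -19/17 7/2; 0 -1 1/2 -1; 15/17 0 8/17 3; 0 0 0 1]
M⁻¹ · (-65/34, -63/68, 79/17)ᵀ = (-7/4, 9/4, 7/2)ᵀ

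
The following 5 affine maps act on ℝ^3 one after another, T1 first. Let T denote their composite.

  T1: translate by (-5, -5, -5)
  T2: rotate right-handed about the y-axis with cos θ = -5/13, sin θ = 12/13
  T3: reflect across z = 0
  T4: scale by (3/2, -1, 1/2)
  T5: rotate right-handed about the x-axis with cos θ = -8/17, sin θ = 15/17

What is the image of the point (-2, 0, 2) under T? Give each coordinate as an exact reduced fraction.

T(p) = (-3/26, 445/442, 1371/221)

T1 translate by (-5, -5, -5): (-2, 0, 2) → (-7, -5, -3)
T2 rotate right-handed about the y-axis with cos θ = -5/13, sin θ = 12/13: (-7, -5, -3) → (-1/13, -5, 99/13)
T3 reflect across z = 0: (-1/13, -5, 99/13) → (-1/13, -5, -99/13)
T4 scale by (3/2, -1, 1/2): (-1/13, -5, -99/13) → (-3/26, 5, -99/26)
T5 rotate right-handed about the x-axis with cos θ = -8/17, sin θ = 15/17: (-3/26, 5, -99/26) → (-3/26, 445/442, 1371/221)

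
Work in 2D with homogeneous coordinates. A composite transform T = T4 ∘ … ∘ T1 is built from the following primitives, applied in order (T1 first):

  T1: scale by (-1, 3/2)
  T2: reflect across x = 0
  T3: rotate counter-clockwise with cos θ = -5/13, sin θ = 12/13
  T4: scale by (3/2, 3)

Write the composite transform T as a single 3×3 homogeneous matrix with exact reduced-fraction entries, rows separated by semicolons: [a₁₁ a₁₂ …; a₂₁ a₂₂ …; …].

T1 = [-1 0 0; 0 3/2 0; 0 0 1]
T2·T1 = [1 0 0; 0 3/2 0; 0 0 1]
T3·…·T1 = [-5/13 -18/13 0; 12/13 -15/26 0; 0 0 1]
T4·…·T1 = [-15/26 -27/13 0; 36/13 -45/26 0; 0 0 1]

T = [-15/26 -27/13 0; 36/13 -45/26 0; 0 0 1]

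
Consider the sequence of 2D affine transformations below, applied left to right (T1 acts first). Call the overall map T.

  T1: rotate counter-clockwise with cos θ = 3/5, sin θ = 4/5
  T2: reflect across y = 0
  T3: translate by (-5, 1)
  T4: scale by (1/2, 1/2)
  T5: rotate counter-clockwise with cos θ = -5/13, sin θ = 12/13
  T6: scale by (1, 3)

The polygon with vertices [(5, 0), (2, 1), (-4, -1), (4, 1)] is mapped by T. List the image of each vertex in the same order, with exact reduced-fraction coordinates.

image vertices: (23/13, -27/26), (187/130, -369/65), (-123/130, -774/65), (253/130, -201/65)

T1 rotate counter-clockwise with cos θ = 3/5, sin θ = 4/5: (5, 0) → (3, 4); (2, 1) → (2/5, 11/5); (-4, -1) → (-8/5, -19/5); (4, 1) → (8/5, 19/5)
T2 reflect across y = 0: (3, 4) → (3, -4); (2/5, 11/5) → (2/5, -11/5); (-8/5, -19/5) → (-8/5, 19/5); (8/5, 19/5) → (8/5, -19/5)
T3 translate by (-5, 1): (3, -4) → (-2, -3); (2/5, -11/5) → (-23/5, -6/5); (-8/5, 19/5) → (-33/5, 24/5); (8/5, -19/5) → (-17/5, -14/5)
T4 scale by (1/2, 1/2): (-2, -3) → (-1, -3/2); (-23/5, -6/5) → (-23/10, -3/5); (-33/5, 24/5) → (-33/10, 12/5); (-17/5, -14/5) → (-17/10, -7/5)
T5 rotate counter-clockwise with cos θ = -5/13, sin θ = 12/13: (-1, -3/2) → (23/13, -9/26); (-23/10, -3/5) → (187/130, -123/65); (-33/10, 12/5) → (-123/130, -258/65); (-17/10, -7/5) → (253/130, -67/65)
T6 scale by (1, 3): (23/13, -9/26) → (23/13, -27/26); (187/130, -123/65) → (187/130, -369/65); (-123/130, -258/65) → (-123/130, -774/65); (253/130, -67/65) → (253/130, -201/65)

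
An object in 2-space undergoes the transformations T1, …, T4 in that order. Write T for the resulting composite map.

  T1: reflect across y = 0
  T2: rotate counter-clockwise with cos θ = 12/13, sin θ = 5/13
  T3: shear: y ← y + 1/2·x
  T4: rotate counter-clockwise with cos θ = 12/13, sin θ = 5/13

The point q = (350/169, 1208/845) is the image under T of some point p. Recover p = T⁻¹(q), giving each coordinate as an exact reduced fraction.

p = (2, 8/5)

T1 = [1 0 0; 0 -1 0; 0 0 1]
T2·T1 = [12/13 5/13 0; 5/13 -12/13 0; 0 0 1]
T3·…·T1 = [12/13 5/13 0; 11/13 -19/26 0; 0 0 1]
T4·…·T1 = [89/169 215/338 0; 192/169 -89/169 0; 0 0 1]
det M = -1; M⁻¹ = [89/169 215/338 0; 192/169 -89/169 0; 0 0 1]
M⁻¹ · (350/169, 1208/845)ᵀ = (2, 8/5)ᵀ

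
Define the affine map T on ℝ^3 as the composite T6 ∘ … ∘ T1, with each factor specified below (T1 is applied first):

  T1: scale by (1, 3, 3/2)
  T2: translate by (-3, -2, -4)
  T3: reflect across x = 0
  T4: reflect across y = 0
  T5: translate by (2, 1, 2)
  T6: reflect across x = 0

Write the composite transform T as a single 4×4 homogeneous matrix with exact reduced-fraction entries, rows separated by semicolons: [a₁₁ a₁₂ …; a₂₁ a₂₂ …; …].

T1 = [1 0 0 0; 0 3 0 0; 0 0 3/2 0; 0 0 0 1]
T2·T1 = [1 0 0 -3; 0 3 0 -2; 0 0 3/2 -4; 0 0 0 1]
T3·…·T1 = [-1 0 0 3; 0 3 0 -2; 0 0 3/2 -4; 0 0 0 1]
T4·…·T1 = [-1 0 0 3; 0 -3 0 2; 0 0 3/2 -4; 0 0 0 1]
T5·…·T1 = [-1 0 0 5; 0 -3 0 3; 0 0 3/2 -2; 0 0 0 1]
T6·…·T1 = [1 0 0 -5; 0 -3 0 3; 0 0 3/2 -2; 0 0 0 1]

T = [1 0 0 -5; 0 -3 0 3; 0 0 3/2 -2; 0 0 0 1]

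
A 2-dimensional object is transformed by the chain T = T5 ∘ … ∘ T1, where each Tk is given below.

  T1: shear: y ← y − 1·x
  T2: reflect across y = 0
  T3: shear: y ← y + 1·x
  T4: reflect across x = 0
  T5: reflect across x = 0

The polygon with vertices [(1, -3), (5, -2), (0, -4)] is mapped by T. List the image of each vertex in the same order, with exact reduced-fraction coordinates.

T1 shear: y ← y − 1·x: (1, -3) → (1, -4); (5, -2) → (5, -7); (0, -4) → (0, -4)
T2 reflect across y = 0: (1, -4) → (1, 4); (5, -7) → (5, 7); (0, -4) → (0, 4)
T3 shear: y ← y + 1·x: (1, 4) → (1, 5); (5, 7) → (5, 12); (0, 4) → (0, 4)
T4 reflect across x = 0: (1, 5) → (-1, 5); (5, 12) → (-5, 12); (0, 4) → (0, 4)
T5 reflect across x = 0: (-1, 5) → (1, 5); (-5, 12) → (5, 12); (0, 4) → (0, 4)

image vertices: (1, 5), (5, 12), (0, 4)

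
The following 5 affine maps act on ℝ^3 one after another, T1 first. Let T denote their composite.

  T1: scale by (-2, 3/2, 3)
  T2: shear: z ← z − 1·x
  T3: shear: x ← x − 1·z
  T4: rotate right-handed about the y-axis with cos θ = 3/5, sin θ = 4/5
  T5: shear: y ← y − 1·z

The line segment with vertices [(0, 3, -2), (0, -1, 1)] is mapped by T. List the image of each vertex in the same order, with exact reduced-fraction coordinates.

image vertices: (-6/5, 129/10, -42/5), (3/5, -57/10, 21/5)

T1 scale by (-2, 3/2, 3): (0, 3, -2) → (0, 9/2, -6); (0, -1, 1) → (0, -3/2, 3)
T2 shear: z ← z − 1·x: (0, 9/2, -6) → (0, 9/2, -6); (0, -3/2, 3) → (0, -3/2, 3)
T3 shear: x ← x − 1·z: (0, 9/2, -6) → (6, 9/2, -6); (0, -3/2, 3) → (-3, -3/2, 3)
T4 rotate right-handed about the y-axis with cos θ = 3/5, sin θ = 4/5: (6, 9/2, -6) → (-6/5, 9/2, -42/5); (-3, -3/2, 3) → (3/5, -3/2, 21/5)
T5 shear: y ← y − 1·z: (-6/5, 9/2, -42/5) → (-6/5, 129/10, -42/5); (3/5, -3/2, 21/5) → (3/5, -57/10, 21/5)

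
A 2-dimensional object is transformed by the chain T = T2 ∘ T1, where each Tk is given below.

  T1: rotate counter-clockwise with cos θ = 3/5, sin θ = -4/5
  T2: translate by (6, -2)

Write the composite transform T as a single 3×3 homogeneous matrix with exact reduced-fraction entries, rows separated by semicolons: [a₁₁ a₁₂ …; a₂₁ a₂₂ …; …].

T = [3/5 4/5 6; -4/5 3/5 -2; 0 0 1]

T1 = [3/5 4/5 0; -4/5 3/5 0; 0 0 1]
T2·T1 = [3/5 4/5 6; -4/5 3/5 -2; 0 0 1]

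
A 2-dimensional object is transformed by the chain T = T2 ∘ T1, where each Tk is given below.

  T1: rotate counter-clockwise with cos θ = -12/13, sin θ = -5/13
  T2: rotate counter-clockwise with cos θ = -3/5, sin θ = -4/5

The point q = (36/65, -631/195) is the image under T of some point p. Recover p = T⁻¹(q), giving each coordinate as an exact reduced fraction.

T1 = [-12/13 5/13 0; -5/13 -12/13 0; 0 0 1]
T2·T1 = [16/65 -63/65 0; 63/65 16/65 0; 0 0 1]
det M = 1; M⁻¹ = [16/65 63/65 0; -63/65 16/65 0; 0 0 1]
M⁻¹ · (36/65, -631/195)ᵀ = (-3, -4/3)ᵀ

p = (-3, -4/3)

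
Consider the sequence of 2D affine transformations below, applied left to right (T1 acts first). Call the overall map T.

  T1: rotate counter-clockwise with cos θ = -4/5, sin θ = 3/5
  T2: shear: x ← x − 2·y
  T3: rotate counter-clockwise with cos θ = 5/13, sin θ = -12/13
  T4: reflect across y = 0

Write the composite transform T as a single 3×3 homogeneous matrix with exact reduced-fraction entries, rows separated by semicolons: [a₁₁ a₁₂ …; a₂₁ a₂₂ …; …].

T = [-14/65 -23/65 0; -27/13 16/13 0; 0 0 1]

T1 = [-4/5 -3/5 0; 3/5 -4/5 0; 0 0 1]
T2·T1 = [-2 1 0; 3/5 -4/5 0; 0 0 1]
T3·…·T1 = [-14/65 -23/65 0; 27/13 -16/13 0; 0 0 1]
T4·…·T1 = [-14/65 -23/65 0; -27/13 16/13 0; 0 0 1]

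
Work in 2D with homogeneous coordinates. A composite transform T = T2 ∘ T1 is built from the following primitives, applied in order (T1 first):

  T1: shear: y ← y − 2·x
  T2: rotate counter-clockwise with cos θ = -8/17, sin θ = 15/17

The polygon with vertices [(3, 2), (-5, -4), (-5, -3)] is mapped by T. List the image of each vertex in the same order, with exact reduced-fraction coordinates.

T1 shear: y ← y − 2·x: (3, 2) → (3, -4); (-5, -4) → (-5, 6); (-5, -3) → (-5, 7)
T2 rotate counter-clockwise with cos θ = -8/17, sin θ = 15/17: (3, -4) → (36/17, 77/17); (-5, 6) → (-50/17, -123/17); (-5, 7) → (-65/17, -131/17)

image vertices: (36/17, 77/17), (-50/17, -123/17), (-65/17, -131/17)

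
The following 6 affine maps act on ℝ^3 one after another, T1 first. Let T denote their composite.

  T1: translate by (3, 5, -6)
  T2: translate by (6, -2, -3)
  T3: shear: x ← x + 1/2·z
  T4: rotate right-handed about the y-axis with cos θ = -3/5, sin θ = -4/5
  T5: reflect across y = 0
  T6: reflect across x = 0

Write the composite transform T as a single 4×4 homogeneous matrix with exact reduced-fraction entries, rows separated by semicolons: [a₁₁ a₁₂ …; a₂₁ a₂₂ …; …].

T1 = [1 0 0 3; 0 1 0 5; 0 0 1 -6; 0 0 0 1]
T2·T1 = [1 0 0 9; 0 1 0 3; 0 0 1 -9; 0 0 0 1]
T3·…·T1 = [1 0 1/2 9/2; 0 1 0 3; 0 0 1 -9; 0 0 0 1]
T4·…·T1 = [-3/5 0 -11/10 9/2; 0 1 0 3; 4/5 0 -1/5 9; 0 0 0 1]
T5·…·T1 = [-3/5 0 -11/10 9/2; 0 -1 0 -3; 4/5 0 -1/5 9; 0 0 0 1]
T6·…·T1 = [3/5 0 11/10 -9/2; 0 -1 0 -3; 4/5 0 -1/5 9; 0 0 0 1]

T = [3/5 0 11/10 -9/2; 0 -1 0 -3; 4/5 0 -1/5 9; 0 0 0 1]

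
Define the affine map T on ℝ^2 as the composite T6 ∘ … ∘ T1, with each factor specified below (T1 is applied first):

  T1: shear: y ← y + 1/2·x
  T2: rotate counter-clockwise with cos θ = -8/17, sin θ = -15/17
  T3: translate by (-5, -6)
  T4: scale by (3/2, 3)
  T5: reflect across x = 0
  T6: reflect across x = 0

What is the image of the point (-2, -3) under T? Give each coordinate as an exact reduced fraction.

T1 shear: y ← y + 1/2·x: (-2, -3) → (-2, -4)
T2 rotate counter-clockwise with cos θ = -8/17, sin θ = -15/17: (-2, -4) → (-44/17, 62/17)
T3 translate by (-5, -6): (-44/17, 62/17) → (-129/17, -40/17)
T4 scale by (3/2, 3): (-129/17, -40/17) → (-387/34, -120/17)
T5 reflect across x = 0: (-387/34, -120/17) → (387/34, -120/17)
T6 reflect across x = 0: (387/34, -120/17) → (-387/34, -120/17)

T(p) = (-387/34, -120/17)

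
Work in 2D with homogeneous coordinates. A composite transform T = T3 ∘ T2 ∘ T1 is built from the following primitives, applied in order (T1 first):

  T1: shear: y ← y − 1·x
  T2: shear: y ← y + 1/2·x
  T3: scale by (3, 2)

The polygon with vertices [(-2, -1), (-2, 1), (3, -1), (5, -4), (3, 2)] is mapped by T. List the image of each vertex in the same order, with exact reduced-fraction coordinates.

T1 shear: y ← y − 1·x: (-2, -1) → (-2, 1); (-2, 1) → (-2, 3); (3, -1) → (3, -4); (5, -4) → (5, -9); (3, 2) → (3, -1)
T2 shear: y ← y + 1/2·x: (-2, 1) → (-2, 0); (-2, 3) → (-2, 2); (3, -4) → (3, -5/2); (5, -9) → (5, -13/2); (3, -1) → (3, 1/2)
T3 scale by (3, 2): (-2, 0) → (-6, 0); (-2, 2) → (-6, 4); (3, -5/2) → (9, -5); (5, -13/2) → (15, -13); (3, 1/2) → (9, 1)

image vertices: (-6, 0), (-6, 4), (9, -5), (15, -13), (9, 1)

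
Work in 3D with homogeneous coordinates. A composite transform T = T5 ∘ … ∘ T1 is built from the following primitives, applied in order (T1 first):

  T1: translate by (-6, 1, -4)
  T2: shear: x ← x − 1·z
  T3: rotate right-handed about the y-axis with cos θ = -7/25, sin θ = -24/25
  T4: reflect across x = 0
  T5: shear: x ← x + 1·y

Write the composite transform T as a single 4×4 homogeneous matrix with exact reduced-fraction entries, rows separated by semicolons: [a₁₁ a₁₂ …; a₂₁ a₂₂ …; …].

T = [7/25 1 17/25 -17/5; 0 1 0 1; 24/25 0 -31/25 -4/5; 0 0 0 1]

T1 = [1 0 0 -6; 0 1 0 1; 0 0 1 -4; 0 0 0 1]
T2·T1 = [1 0 -1 -2; 0 1 0 1; 0 0 1 -4; 0 0 0 1]
T3·…·T1 = [-7/25 0 -17/25 22/5; 0 1 0 1; 24/25 0 -31/25 -4/5; 0 0 0 1]
T4·…·T1 = [7/25 0 17/25 -22/5; 0 1 0 1; 24/25 0 -31/25 -4/5; 0 0 0 1]
T5·…·T1 = [7/25 1 17/25 -17/5; 0 1 0 1; 24/25 0 -31/25 -4/5; 0 0 0 1]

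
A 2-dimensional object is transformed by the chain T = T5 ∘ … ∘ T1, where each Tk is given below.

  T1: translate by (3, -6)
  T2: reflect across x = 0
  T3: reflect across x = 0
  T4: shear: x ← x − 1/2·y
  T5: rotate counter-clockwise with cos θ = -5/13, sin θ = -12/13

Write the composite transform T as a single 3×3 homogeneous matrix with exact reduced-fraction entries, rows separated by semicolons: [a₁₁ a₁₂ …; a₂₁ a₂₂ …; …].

T = [-5/13 29/26 -102/13; -12/13 1/13 -42/13; 0 0 1]

T1 = [1 0 3; 0 1 -6; 0 0 1]
T2·T1 = [-1 0 -3; 0 1 -6; 0 0 1]
T3·…·T1 = [1 0 3; 0 1 -6; 0 0 1]
T4·…·T1 = [1 -1/2 6; 0 1 -6; 0 0 1]
T5·…·T1 = [-5/13 29/26 -102/13; -12/13 1/13 -42/13; 0 0 1]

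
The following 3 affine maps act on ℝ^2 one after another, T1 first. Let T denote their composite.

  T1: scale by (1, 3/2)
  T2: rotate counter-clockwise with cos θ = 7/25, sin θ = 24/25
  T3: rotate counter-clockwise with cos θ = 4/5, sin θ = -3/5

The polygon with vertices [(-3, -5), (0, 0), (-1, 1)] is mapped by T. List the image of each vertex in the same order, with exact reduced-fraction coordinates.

image vertices: (21/10, -39/5), (0, 0), (-17/10, 3/5)

T1 scale by (1, 3/2): (-3, -5) → (-3, -15/2); (0, 0) → (0, 0); (-1, 1) → (-1, 3/2)
T2 rotate counter-clockwise with cos θ = 7/25, sin θ = 24/25: (-3, -15/2) → (159/25, -249/50); (0, 0) → (0, 0); (-1, 3/2) → (-43/25, -27/50)
T3 rotate counter-clockwise with cos θ = 4/5, sin θ = -3/5: (159/25, -249/50) → (21/10, -39/5); (0, 0) → (0, 0); (-43/25, -27/50) → (-17/10, 3/5)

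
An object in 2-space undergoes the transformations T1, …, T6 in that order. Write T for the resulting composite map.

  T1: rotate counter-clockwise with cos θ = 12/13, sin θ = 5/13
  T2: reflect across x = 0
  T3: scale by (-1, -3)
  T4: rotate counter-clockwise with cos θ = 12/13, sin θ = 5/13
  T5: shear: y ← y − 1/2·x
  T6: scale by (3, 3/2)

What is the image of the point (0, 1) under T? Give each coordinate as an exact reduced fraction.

T1 rotate counter-clockwise with cos θ = 12/13, sin θ = 5/13: (0, 1) → (-5/13, 12/13)
T2 reflect across x = 0: (-5/13, 12/13) → (5/13, 12/13)
T3 scale by (-1, -3): (5/13, 12/13) → (-5/13, -36/13)
T4 rotate counter-clockwise with cos θ = 12/13, sin θ = 5/13: (-5/13, -36/13) → (120/169, -457/169)
T5 shear: y ← y − 1/2·x: (120/169, -457/169) → (120/169, -517/169)
T6 scale by (3, 3/2): (120/169, -517/169) → (360/169, -1551/338)

T(p) = (360/169, -1551/338)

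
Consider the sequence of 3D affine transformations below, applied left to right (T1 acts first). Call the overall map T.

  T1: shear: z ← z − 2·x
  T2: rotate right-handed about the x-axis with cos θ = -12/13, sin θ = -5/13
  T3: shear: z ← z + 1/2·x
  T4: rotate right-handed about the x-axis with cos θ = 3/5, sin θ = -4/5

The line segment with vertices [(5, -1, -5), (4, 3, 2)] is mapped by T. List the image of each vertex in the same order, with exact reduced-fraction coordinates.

image vertices: (5, 681/65, 1809/130), (4, 134/65, 513/65)

T1 shear: z ← z − 2·x: (5, -1, -5) → (5, -1, -15); (4, 3, 2) → (4, 3, -6)
T2 rotate right-handed about the x-axis with cos θ = -12/13, sin θ = -5/13: (5, -1, -15) → (5, -63/13, 185/13); (4, 3, -6) → (4, -66/13, 57/13)
T3 shear: z ← z + 1/2·x: (5, -63/13, 185/13) → (5, -63/13, 435/26); (4, -66/13, 57/13) → (4, -66/13, 83/13)
T4 rotate right-handed about the x-axis with cos θ = 3/5, sin θ = -4/5: (5, -63/13, 435/26) → (5, 681/65, 1809/130); (4, -66/13, 83/13) → (4, 134/65, 513/65)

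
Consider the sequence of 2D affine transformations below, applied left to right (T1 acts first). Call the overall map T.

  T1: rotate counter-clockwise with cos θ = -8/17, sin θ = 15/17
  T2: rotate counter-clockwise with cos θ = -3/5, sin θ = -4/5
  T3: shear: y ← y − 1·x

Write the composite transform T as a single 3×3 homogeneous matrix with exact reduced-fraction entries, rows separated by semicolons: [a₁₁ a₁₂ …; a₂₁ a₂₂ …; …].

T1 = [-8/17 -15/17 0; 15/17 -8/17 0; 0 0 1]
T2·T1 = [84/85 13/85 0; -13/85 84/85 0; 0 0 1]
T3·…·T1 = [84/85 13/85 0; -97/85 71/85 0; 0 0 1]

T = [84/85 13/85 0; -97/85 71/85 0; 0 0 1]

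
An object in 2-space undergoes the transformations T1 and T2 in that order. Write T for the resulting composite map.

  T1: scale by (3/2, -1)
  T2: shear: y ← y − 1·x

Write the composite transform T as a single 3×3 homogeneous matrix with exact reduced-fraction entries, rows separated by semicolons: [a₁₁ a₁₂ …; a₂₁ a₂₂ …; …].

T = [3/2 0 0; -3/2 -1 0; 0 0 1]

T1 = [3/2 0 0; 0 -1 0; 0 0 1]
T2·T1 = [3/2 0 0; -3/2 -1 0; 0 0 1]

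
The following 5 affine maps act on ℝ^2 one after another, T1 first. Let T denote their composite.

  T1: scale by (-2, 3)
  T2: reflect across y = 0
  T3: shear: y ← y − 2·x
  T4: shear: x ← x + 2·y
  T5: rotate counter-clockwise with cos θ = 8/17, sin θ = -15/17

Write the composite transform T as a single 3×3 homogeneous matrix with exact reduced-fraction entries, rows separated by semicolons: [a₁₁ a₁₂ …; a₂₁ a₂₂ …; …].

T = [108/17 -93/17 0; -58/17 66/17 0; 0 0 1]

T1 = [-2 0 0; 0 3 0; 0 0 1]
T2·T1 = [-2 0 0; 0 -3 0; 0 0 1]
T3·…·T1 = [-2 0 0; 4 -3 0; 0 0 1]
T4·…·T1 = [6 -6 0; 4 -3 0; 0 0 1]
T5·…·T1 = [108/17 -93/17 0; -58/17 66/17 0; 0 0 1]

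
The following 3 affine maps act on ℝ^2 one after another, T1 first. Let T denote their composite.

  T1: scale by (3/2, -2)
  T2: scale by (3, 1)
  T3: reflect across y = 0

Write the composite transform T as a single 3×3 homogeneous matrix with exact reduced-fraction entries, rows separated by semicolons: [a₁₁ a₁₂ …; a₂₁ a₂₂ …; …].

T1 = [3/2 0 0; 0 -2 0; 0 0 1]
T2·T1 = [9/2 0 0; 0 -2 0; 0 0 1]
T3·…·T1 = [9/2 0 0; 0 2 0; 0 0 1]

T = [9/2 0 0; 0 2 0; 0 0 1]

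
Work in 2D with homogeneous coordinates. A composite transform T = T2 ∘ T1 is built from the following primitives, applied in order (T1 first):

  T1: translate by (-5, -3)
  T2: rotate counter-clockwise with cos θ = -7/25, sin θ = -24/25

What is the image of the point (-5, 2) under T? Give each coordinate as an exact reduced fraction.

T1 translate by (-5, -3): (-5, 2) → (-10, -1)
T2 rotate counter-clockwise with cos θ = -7/25, sin θ = -24/25: (-10, -1) → (46/25, 247/25)

T(p) = (46/25, 247/25)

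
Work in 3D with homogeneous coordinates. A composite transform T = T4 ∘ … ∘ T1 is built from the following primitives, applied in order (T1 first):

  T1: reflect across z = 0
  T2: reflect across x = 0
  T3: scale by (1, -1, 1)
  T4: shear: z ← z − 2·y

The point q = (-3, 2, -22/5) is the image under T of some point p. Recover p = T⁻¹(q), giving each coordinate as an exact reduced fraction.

p = (3, -2, 2/5)

T1 = [1 0 0 0; 0 1 0 0; 0 0 -1 0; 0 0 0 1]
T2·T1 = [-1 0 0 0; 0 1 0 0; 0 0 -1 0; 0 0 0 1]
T3·…·T1 = [-1 0 0 0; 0 -1 0 0; 0 0 -1 0; 0 0 0 1]
T4·…·T1 = [-1 0 0 0; 0 -1 0 0; 0 2 -1 0; 0 0 0 1]
det M = -1; M⁻¹ = [-1 0 0 0; 0 -1 0 0; 0 -2 -1 0; 0 0 0 1]
M⁻¹ · (-3, 2, -22/5)ᵀ = (3, -2, 2/5)ᵀ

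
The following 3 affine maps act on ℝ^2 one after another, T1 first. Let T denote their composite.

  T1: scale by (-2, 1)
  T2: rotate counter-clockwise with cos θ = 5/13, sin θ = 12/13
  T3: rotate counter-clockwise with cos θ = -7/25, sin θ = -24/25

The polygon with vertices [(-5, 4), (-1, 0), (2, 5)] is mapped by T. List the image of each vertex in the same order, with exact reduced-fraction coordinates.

T1 scale by (-2, 1): (-5, 4) → (10, 4); (-1, 0) → (2, 0); (2, 5) → (-4, 5)
T2 rotate counter-clockwise with cos θ = 5/13, sin θ = 12/13: (10, 4) → (2/13, 140/13); (2, 0) → (10/13, 24/13); (-4, 5) → (-80/13, -23/13)
T3 rotate counter-clockwise with cos θ = -7/25, sin θ = -24/25: (2/13, 140/13) → (3346/325, -1028/325); (10/13, 24/13) → (506/325, -408/325); (-80/13, -23/13) → (8/325, 2081/325)

image vertices: (3346/325, -1028/325), (506/325, -408/325), (8/325, 2081/325)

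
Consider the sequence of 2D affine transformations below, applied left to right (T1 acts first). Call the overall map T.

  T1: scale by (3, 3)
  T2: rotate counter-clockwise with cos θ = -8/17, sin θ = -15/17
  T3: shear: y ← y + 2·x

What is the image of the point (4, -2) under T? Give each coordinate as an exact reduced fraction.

T1 scale by (3, 3): (4, -2) → (12, -6)
T2 rotate counter-clockwise with cos θ = -8/17, sin θ = -15/17: (12, -6) → (-186/17, -132/17)
T3 shear: y ← y + 2·x: (-186/17, -132/17) → (-186/17, -504/17)

T(p) = (-186/17, -504/17)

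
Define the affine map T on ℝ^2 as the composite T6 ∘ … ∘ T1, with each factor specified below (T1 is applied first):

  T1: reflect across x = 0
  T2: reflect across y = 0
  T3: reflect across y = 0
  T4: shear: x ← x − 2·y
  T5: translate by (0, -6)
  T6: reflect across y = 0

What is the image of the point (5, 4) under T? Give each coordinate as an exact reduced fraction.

T(p) = (-13, 2)

T1 reflect across x = 0: (5, 4) → (-5, 4)
T2 reflect across y = 0: (-5, 4) → (-5, -4)
T3 reflect across y = 0: (-5, -4) → (-5, 4)
T4 shear: x ← x − 2·y: (-5, 4) → (-13, 4)
T5 translate by (0, -6): (-13, 4) → (-13, -2)
T6 reflect across y = 0: (-13, -2) → (-13, 2)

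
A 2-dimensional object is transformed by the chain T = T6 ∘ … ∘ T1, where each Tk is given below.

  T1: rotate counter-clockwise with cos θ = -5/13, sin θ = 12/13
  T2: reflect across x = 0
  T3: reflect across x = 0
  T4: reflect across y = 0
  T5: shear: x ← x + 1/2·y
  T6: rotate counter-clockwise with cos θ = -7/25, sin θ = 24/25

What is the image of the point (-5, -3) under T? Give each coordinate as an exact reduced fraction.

T1 rotate counter-clockwise with cos θ = -5/13, sin θ = 12/13: (-5, -3) → (61/13, -45/13)
T2 reflect across x = 0: (61/13, -45/13) → (-61/13, -45/13)
T3 reflect across x = 0: (-61/13, -45/13) → (61/13, -45/13)
T4 reflect across y = 0: (61/13, -45/13) → (61/13, 45/13)
T5 shear: x ← x + 1/2·y: (61/13, 45/13) → (167/26, 45/13)
T6 rotate counter-clockwise with cos θ = -7/25, sin θ = 24/25: (167/26, 45/13) → (-3329/650, 1689/325)

T(p) = (-3329/650, 1689/325)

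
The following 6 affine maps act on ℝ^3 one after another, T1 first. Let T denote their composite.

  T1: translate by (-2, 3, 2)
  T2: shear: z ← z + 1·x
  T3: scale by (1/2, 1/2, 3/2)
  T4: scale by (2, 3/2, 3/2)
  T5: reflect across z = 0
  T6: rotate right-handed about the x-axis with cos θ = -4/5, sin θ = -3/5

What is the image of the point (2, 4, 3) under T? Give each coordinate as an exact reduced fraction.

T(p) = (0, -219/20, 117/20)

T1 translate by (-2, 3, 2): (2, 4, 3) → (0, 7, 5)
T2 shear: z ← z + 1·x: (0, 7, 5) → (0, 7, 5)
T3 scale by (1/2, 1/2, 3/2): (0, 7, 5) → (0, 7/2, 15/2)
T4 scale by (2, 3/2, 3/2): (0, 7/2, 15/2) → (0, 21/4, 45/4)
T5 reflect across z = 0: (0, 21/4, 45/4) → (0, 21/4, -45/4)
T6 rotate right-handed about the x-axis with cos θ = -4/5, sin θ = -3/5: (0, 21/4, -45/4) → (0, -219/20, 117/20)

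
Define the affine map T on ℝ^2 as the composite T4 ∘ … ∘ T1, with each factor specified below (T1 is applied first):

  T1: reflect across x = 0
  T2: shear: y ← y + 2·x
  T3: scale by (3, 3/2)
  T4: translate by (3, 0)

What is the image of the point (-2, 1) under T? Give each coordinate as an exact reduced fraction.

T1 reflect across x = 0: (-2, 1) → (2, 1)
T2 shear: y ← y + 2·x: (2, 1) → (2, 5)
T3 scale by (3, 3/2): (2, 5) → (6, 15/2)
T4 translate by (3, 0): (6, 15/2) → (9, 15/2)

T(p) = (9, 15/2)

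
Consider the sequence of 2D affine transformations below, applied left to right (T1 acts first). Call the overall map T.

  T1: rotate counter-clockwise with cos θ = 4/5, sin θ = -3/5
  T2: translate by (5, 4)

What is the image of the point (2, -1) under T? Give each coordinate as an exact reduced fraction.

T1 rotate counter-clockwise with cos θ = 4/5, sin θ = -3/5: (2, -1) → (1, -2)
T2 translate by (5, 4): (1, -2) → (6, 2)

T(p) = (6, 2)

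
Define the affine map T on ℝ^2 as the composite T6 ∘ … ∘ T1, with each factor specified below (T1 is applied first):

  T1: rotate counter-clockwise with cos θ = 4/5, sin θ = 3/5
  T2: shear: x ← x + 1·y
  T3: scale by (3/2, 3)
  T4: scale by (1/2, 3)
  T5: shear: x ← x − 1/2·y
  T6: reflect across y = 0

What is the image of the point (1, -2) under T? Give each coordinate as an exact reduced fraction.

T1 rotate counter-clockwise with cos θ = 4/5, sin θ = 3/5: (1, -2) → (2, -1)
T2 shear: x ← x + 1·y: (2, -1) → (1, -1)
T3 scale by (3/2, 3): (1, -1) → (3/2, -3)
T4 scale by (1/2, 3): (3/2, -3) → (3/4, -9)
T5 shear: x ← x − 1/2·y: (3/4, -9) → (21/4, -9)
T6 reflect across y = 0: (21/4, -9) → (21/4, 9)

T(p) = (21/4, 9)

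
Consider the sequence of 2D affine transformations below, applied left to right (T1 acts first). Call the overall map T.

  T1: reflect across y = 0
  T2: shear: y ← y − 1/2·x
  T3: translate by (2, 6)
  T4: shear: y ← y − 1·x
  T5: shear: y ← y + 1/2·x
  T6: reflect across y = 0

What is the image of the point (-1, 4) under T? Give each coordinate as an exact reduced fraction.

T1 reflect across y = 0: (-1, 4) → (-1, -4)
T2 shear: y ← y − 1/2·x: (-1, -4) → (-1, -7/2)
T3 translate by (2, 6): (-1, -7/2) → (1, 5/2)
T4 shear: y ← y − 1·x: (1, 5/2) → (1, 3/2)
T5 shear: y ← y + 1/2·x: (1, 3/2) → (1, 2)
T6 reflect across y = 0: (1, 2) → (1, -2)

T(p) = (1, -2)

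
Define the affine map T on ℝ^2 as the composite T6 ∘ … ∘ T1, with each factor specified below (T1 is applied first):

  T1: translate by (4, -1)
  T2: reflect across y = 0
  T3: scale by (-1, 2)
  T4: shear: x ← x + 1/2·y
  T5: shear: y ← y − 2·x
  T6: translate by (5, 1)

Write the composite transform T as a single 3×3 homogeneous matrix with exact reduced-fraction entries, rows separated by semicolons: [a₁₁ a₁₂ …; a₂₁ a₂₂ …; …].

T1 = [1 0 4; 0 1 -1; 0 0 1]
T2·T1 = [1 0 4; 0 -1 1; 0 0 1]
T3·…·T1 = [-1 0 -4; 0 -2 2; 0 0 1]
T4·…·T1 = [-1 -1 -3; 0 -2 2; 0 0 1]
T5·…·T1 = [-1 -1 -3; 2 0 8; 0 0 1]
T6·…·T1 = [-1 -1 2; 2 0 9; 0 0 1]

T = [-1 -1 2; 2 0 9; 0 0 1]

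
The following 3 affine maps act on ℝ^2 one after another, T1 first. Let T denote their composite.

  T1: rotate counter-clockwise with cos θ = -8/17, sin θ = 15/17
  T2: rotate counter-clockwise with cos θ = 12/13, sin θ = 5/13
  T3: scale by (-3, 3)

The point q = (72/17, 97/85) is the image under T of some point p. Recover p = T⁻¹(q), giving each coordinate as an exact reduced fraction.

p = (4/3, 3/5)

T1 = [-8/17 -15/17 0; 15/17 -8/17 0; 0 0 1]
T2·T1 = [-171/221 -140/221 0; 140/221 -171/221 0; 0 0 1]
T3·…·T1 = [513/221 420/221 0; 420/221 -513/221 0; 0 0 1]
det M = -9; M⁻¹ = [57/221 140/663 0; 140/663 -57/221 0; 0 0 1]
M⁻¹ · (72/17, 97/85)ᵀ = (4/3, 3/5)ᵀ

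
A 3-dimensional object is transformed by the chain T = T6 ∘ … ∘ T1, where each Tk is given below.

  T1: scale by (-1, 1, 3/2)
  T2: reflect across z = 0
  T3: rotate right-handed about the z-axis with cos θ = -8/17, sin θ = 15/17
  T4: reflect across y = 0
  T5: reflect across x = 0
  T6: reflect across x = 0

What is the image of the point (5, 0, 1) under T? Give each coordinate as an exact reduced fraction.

T(p) = (40/17, 75/17, -3/2)

T1 scale by (-1, 1, 3/2): (5, 0, 1) → (-5, 0, 3/2)
T2 reflect across z = 0: (-5, 0, 3/2) → (-5, 0, -3/2)
T3 rotate right-handed about the z-axis with cos θ = -8/17, sin θ = 15/17: (-5, 0, -3/2) → (40/17, -75/17, -3/2)
T4 reflect across y = 0: (40/17, -75/17, -3/2) → (40/17, 75/17, -3/2)
T5 reflect across x = 0: (40/17, 75/17, -3/2) → (-40/17, 75/17, -3/2)
T6 reflect across x = 0: (-40/17, 75/17, -3/2) → (40/17, 75/17, -3/2)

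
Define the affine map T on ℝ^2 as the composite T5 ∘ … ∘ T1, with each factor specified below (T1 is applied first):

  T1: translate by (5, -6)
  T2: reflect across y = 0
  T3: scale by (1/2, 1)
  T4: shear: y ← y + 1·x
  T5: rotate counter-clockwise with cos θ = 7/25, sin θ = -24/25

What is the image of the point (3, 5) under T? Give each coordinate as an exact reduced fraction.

T1 translate by (5, -6): (3, 5) → (8, -1)
T2 reflect across y = 0: (8, -1) → (8, 1)
T3 scale by (1/2, 1): (8, 1) → (4, 1)
T4 shear: y ← y + 1·x: (4, 1) → (4, 5)
T5 rotate counter-clockwise with cos θ = 7/25, sin θ = -24/25: (4, 5) → (148/25, -61/25)

T(p) = (148/25, -61/25)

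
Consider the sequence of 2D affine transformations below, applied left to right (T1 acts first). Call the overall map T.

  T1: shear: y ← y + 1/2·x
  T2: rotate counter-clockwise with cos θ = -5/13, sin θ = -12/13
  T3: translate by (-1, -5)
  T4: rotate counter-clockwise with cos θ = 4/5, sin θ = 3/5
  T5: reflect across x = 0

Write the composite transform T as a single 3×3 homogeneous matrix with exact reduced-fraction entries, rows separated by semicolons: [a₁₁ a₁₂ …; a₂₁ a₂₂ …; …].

T = [-19/26 -63/65 -11/5; -11/13 16/65 -23/5; 0 0 1]

T1 = [1 0 0; 1/2 1 0; 0 0 1]
T2·T1 = [1/13 12/13 0; -29/26 -5/13 0; 0 0 1]
T3·…·T1 = [1/13 12/13 -1; -29/26 -5/13 -5; 0 0 1]
T4·…·T1 = [19/26 63/65 11/5; -11/13 16/65 -23/5; 0 0 1]
T5·…·T1 = [-19/26 -63/65 -11/5; -11/13 16/65 -23/5; 0 0 1]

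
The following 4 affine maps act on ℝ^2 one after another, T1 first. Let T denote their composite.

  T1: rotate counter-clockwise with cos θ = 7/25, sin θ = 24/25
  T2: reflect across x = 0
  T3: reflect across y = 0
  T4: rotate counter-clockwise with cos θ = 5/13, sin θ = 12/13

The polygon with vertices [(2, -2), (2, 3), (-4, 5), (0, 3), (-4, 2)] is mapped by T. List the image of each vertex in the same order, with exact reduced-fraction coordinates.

T1 rotate counter-clockwise with cos θ = 7/25, sin θ = 24/25: (2, -2) → (62/25, 34/25); (2, 3) → (-58/25, 69/25); (-4, 5) → (-148/25, -61/25); (0, 3) → (-72/25, 21/25); (-4, 2) → (-76/25, -82/25)
T2 reflect across x = 0: (62/25, 34/25) → (-62/25, 34/25); (-58/25, 69/25) → (58/25, 69/25); (-148/25, -61/25) → (148/25, -61/25); (-72/25, 21/25) → (72/25, 21/25); (-76/25, -82/25) → (76/25, -82/25)
T3 reflect across y = 0: (-62/25, 34/25) → (-62/25, -34/25); (58/25, 69/25) → (58/25, -69/25); (148/25, -61/25) → (148/25, 61/25); (72/25, 21/25) → (72/25, -21/25); (76/25, -82/25) → (76/25, 82/25)
T4 rotate counter-clockwise with cos θ = 5/13, sin θ = 12/13: (-62/25, -34/25) → (98/325, -914/325); (58/25, -69/25) → (86/25, 27/25); (148/25, 61/25) → (8/325, 2081/325); (72/25, -21/25) → (612/325, 759/325); (76/25, 82/25) → (-604/325, 1322/325)

image vertices: (98/325, -914/325), (86/25, 27/25), (8/325, 2081/325), (612/325, 759/325), (-604/325, 1322/325)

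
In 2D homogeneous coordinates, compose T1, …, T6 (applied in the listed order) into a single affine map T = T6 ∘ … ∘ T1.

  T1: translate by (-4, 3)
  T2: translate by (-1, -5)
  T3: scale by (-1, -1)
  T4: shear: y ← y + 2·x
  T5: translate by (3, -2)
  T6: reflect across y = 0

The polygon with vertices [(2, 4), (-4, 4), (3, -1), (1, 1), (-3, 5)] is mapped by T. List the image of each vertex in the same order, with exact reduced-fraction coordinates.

image vertices: (6, -2), (12, -14), (5, -5), (7, -7), (11, -11)

T1 translate by (-4, 3): (2, 4) → (-2, 7); (-4, 4) → (-8, 7); (3, -1) → (-1, 2); (1, 1) → (-3, 4); (-3, 5) → (-7, 8)
T2 translate by (-1, -5): (-2, 7) → (-3, 2); (-8, 7) → (-9, 2); (-1, 2) → (-2, -3); (-3, 4) → (-4, -1); (-7, 8) → (-8, 3)
T3 scale by (-1, -1): (-3, 2) → (3, -2); (-9, 2) → (9, -2); (-2, -3) → (2, 3); (-4, -1) → (4, 1); (-8, 3) → (8, -3)
T4 shear: y ← y + 2·x: (3, -2) → (3, 4); (9, -2) → (9, 16); (2, 3) → (2, 7); (4, 1) → (4, 9); (8, -3) → (8, 13)
T5 translate by (3, -2): (3, 4) → (6, 2); (9, 16) → (12, 14); (2, 7) → (5, 5); (4, 9) → (7, 7); (8, 13) → (11, 11)
T6 reflect across y = 0: (6, 2) → (6, -2); (12, 14) → (12, -14); (5, 5) → (5, -5); (7, 7) → (7, -7); (11, 11) → (11, -11)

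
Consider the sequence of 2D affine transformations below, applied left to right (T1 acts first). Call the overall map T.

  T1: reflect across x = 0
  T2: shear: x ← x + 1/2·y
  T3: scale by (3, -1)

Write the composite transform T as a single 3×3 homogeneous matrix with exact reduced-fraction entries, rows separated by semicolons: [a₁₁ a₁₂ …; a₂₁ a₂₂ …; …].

T = [-3 3/2 0; 0 -1 0; 0 0 1]

T1 = [-1 0 0; 0 1 0; 0 0 1]
T2·T1 = [-1 1/2 0; 0 1 0; 0 0 1]
T3·…·T1 = [-3 3/2 0; 0 -1 0; 0 0 1]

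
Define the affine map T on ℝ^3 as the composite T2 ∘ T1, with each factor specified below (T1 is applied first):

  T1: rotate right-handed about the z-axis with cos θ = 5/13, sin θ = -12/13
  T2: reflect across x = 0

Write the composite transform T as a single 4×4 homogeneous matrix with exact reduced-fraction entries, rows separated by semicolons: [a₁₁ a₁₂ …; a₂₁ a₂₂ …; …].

T = [-5/13 -12/13 0 0; -12/13 5/13 0 0; 0 0 1 0; 0 0 0 1]

T1 = [5/13 12/13 0 0; -12/13 5/13 0 0; 0 0 1 0; 0 0 0 1]
T2·T1 = [-5/13 -12/13 0 0; -12/13 5/13 0 0; 0 0 1 0; 0 0 0 1]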